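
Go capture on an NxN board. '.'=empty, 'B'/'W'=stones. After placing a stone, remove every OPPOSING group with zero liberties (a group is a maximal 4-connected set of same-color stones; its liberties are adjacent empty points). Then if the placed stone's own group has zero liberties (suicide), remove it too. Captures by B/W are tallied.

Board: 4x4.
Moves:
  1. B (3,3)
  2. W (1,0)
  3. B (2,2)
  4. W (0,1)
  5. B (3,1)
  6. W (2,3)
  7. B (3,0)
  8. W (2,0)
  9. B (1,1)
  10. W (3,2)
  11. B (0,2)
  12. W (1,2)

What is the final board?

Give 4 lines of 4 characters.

Move 1: B@(3,3) -> caps B=0 W=0
Move 2: W@(1,0) -> caps B=0 W=0
Move 3: B@(2,2) -> caps B=0 W=0
Move 4: W@(0,1) -> caps B=0 W=0
Move 5: B@(3,1) -> caps B=0 W=0
Move 6: W@(2,3) -> caps B=0 W=0
Move 7: B@(3,0) -> caps B=0 W=0
Move 8: W@(2,0) -> caps B=0 W=0
Move 9: B@(1,1) -> caps B=0 W=0
Move 10: W@(3,2) -> caps B=0 W=1
Move 11: B@(0,2) -> caps B=0 W=1
Move 12: W@(1,2) -> caps B=0 W=1

Answer: .WB.
WBW.
W.BW
BBW.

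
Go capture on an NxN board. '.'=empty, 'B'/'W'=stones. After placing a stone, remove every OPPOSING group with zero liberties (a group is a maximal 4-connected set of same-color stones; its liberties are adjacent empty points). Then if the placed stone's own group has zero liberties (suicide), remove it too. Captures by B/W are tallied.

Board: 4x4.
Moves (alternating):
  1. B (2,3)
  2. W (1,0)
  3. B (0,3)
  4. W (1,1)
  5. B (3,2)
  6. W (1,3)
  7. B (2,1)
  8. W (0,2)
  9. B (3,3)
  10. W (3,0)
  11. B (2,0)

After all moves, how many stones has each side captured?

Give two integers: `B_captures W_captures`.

Move 1: B@(2,3) -> caps B=0 W=0
Move 2: W@(1,0) -> caps B=0 W=0
Move 3: B@(0,3) -> caps B=0 W=0
Move 4: W@(1,1) -> caps B=0 W=0
Move 5: B@(3,2) -> caps B=0 W=0
Move 6: W@(1,3) -> caps B=0 W=0
Move 7: B@(2,1) -> caps B=0 W=0
Move 8: W@(0,2) -> caps B=0 W=1
Move 9: B@(3,3) -> caps B=0 W=1
Move 10: W@(3,0) -> caps B=0 W=1
Move 11: B@(2,0) -> caps B=0 W=1

Answer: 0 1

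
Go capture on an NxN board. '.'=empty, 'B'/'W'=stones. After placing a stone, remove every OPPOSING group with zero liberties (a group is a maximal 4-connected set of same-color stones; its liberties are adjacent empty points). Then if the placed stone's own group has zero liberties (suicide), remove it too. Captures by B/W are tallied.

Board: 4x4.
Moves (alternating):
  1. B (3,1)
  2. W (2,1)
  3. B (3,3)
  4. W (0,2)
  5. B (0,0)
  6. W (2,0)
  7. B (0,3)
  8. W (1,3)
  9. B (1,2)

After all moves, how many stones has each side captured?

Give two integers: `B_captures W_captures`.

Answer: 0 1

Derivation:
Move 1: B@(3,1) -> caps B=0 W=0
Move 2: W@(2,1) -> caps B=0 W=0
Move 3: B@(3,3) -> caps B=0 W=0
Move 4: W@(0,2) -> caps B=0 W=0
Move 5: B@(0,0) -> caps B=0 W=0
Move 6: W@(2,0) -> caps B=0 W=0
Move 7: B@(0,3) -> caps B=0 W=0
Move 8: W@(1,3) -> caps B=0 W=1
Move 9: B@(1,2) -> caps B=0 W=1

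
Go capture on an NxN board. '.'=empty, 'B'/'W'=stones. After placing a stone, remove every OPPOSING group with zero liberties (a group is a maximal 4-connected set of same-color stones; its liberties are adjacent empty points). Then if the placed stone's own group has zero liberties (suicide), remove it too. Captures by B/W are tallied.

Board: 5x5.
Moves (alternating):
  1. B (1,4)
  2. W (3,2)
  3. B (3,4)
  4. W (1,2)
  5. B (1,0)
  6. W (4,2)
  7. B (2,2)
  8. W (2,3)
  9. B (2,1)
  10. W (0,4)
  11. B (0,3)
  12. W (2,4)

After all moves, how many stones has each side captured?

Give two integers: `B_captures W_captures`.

Answer: 1 0

Derivation:
Move 1: B@(1,4) -> caps B=0 W=0
Move 2: W@(3,2) -> caps B=0 W=0
Move 3: B@(3,4) -> caps B=0 W=0
Move 4: W@(1,2) -> caps B=0 W=0
Move 5: B@(1,0) -> caps B=0 W=0
Move 6: W@(4,2) -> caps B=0 W=0
Move 7: B@(2,2) -> caps B=0 W=0
Move 8: W@(2,3) -> caps B=0 W=0
Move 9: B@(2,1) -> caps B=0 W=0
Move 10: W@(0,4) -> caps B=0 W=0
Move 11: B@(0,3) -> caps B=1 W=0
Move 12: W@(2,4) -> caps B=1 W=0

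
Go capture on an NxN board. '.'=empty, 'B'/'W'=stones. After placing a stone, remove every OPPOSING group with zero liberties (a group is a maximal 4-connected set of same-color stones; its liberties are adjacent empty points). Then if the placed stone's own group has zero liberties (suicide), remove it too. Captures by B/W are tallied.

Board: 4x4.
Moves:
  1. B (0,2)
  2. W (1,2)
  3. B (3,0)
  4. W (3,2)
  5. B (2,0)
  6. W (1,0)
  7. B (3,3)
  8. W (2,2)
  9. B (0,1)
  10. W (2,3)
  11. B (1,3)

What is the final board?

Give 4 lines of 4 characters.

Move 1: B@(0,2) -> caps B=0 W=0
Move 2: W@(1,2) -> caps B=0 W=0
Move 3: B@(3,0) -> caps B=0 W=0
Move 4: W@(3,2) -> caps B=0 W=0
Move 5: B@(2,0) -> caps B=0 W=0
Move 6: W@(1,0) -> caps B=0 W=0
Move 7: B@(3,3) -> caps B=0 W=0
Move 8: W@(2,2) -> caps B=0 W=0
Move 9: B@(0,1) -> caps B=0 W=0
Move 10: W@(2,3) -> caps B=0 W=1
Move 11: B@(1,3) -> caps B=0 W=1

Answer: .BB.
W.WB
B.WW
B.W.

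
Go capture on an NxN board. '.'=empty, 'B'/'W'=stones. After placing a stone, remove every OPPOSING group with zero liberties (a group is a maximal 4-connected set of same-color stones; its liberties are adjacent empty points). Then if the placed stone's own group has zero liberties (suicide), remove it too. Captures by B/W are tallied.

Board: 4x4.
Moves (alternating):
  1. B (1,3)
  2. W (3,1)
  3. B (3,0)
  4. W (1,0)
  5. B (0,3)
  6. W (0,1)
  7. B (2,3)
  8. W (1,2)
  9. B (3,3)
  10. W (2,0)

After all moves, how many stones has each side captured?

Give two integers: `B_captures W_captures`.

Answer: 0 1

Derivation:
Move 1: B@(1,3) -> caps B=0 W=0
Move 2: W@(3,1) -> caps B=0 W=0
Move 3: B@(3,0) -> caps B=0 W=0
Move 4: W@(1,0) -> caps B=0 W=0
Move 5: B@(0,3) -> caps B=0 W=0
Move 6: W@(0,1) -> caps B=0 W=0
Move 7: B@(2,3) -> caps B=0 W=0
Move 8: W@(1,2) -> caps B=0 W=0
Move 9: B@(3,3) -> caps B=0 W=0
Move 10: W@(2,0) -> caps B=0 W=1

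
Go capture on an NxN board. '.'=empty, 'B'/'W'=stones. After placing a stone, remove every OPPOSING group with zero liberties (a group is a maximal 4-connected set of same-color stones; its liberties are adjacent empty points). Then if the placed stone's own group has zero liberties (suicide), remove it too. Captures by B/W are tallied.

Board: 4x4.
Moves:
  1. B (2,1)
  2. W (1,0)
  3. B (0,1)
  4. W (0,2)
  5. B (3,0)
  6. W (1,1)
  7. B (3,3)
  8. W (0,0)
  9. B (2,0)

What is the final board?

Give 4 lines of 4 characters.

Move 1: B@(2,1) -> caps B=0 W=0
Move 2: W@(1,0) -> caps B=0 W=0
Move 3: B@(0,1) -> caps B=0 W=0
Move 4: W@(0,2) -> caps B=0 W=0
Move 5: B@(3,0) -> caps B=0 W=0
Move 6: W@(1,1) -> caps B=0 W=0
Move 7: B@(3,3) -> caps B=0 W=0
Move 8: W@(0,0) -> caps B=0 W=1
Move 9: B@(2,0) -> caps B=0 W=1

Answer: W.W.
WW..
BB..
B..B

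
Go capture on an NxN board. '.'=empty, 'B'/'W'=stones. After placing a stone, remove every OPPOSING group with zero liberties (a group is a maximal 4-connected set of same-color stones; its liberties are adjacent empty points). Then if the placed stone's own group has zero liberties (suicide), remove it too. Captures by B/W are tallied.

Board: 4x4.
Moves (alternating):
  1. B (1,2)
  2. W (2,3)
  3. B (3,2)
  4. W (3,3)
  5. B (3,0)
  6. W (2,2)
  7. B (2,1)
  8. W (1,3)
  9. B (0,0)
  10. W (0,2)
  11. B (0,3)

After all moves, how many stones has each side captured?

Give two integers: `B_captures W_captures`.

Move 1: B@(1,2) -> caps B=0 W=0
Move 2: W@(2,3) -> caps B=0 W=0
Move 3: B@(3,2) -> caps B=0 W=0
Move 4: W@(3,3) -> caps B=0 W=0
Move 5: B@(3,0) -> caps B=0 W=0
Move 6: W@(2,2) -> caps B=0 W=0
Move 7: B@(2,1) -> caps B=0 W=0
Move 8: W@(1,3) -> caps B=0 W=0
Move 9: B@(0,0) -> caps B=0 W=0
Move 10: W@(0,2) -> caps B=0 W=0
Move 11: B@(0,3) -> caps B=4 W=0

Answer: 4 0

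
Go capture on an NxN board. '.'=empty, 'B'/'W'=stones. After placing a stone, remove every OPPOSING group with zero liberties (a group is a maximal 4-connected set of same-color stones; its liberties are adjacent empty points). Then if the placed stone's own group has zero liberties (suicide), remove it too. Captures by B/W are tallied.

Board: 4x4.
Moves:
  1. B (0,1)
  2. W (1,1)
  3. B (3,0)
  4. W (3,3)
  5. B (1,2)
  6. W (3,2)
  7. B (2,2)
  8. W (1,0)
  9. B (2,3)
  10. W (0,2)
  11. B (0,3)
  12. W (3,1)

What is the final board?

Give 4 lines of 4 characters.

Answer: .B.B
WWB.
..BB
BWWW

Derivation:
Move 1: B@(0,1) -> caps B=0 W=0
Move 2: W@(1,1) -> caps B=0 W=0
Move 3: B@(3,0) -> caps B=0 W=0
Move 4: W@(3,3) -> caps B=0 W=0
Move 5: B@(1,2) -> caps B=0 W=0
Move 6: W@(3,2) -> caps B=0 W=0
Move 7: B@(2,2) -> caps B=0 W=0
Move 8: W@(1,0) -> caps B=0 W=0
Move 9: B@(2,3) -> caps B=0 W=0
Move 10: W@(0,2) -> caps B=0 W=0
Move 11: B@(0,3) -> caps B=1 W=0
Move 12: W@(3,1) -> caps B=1 W=0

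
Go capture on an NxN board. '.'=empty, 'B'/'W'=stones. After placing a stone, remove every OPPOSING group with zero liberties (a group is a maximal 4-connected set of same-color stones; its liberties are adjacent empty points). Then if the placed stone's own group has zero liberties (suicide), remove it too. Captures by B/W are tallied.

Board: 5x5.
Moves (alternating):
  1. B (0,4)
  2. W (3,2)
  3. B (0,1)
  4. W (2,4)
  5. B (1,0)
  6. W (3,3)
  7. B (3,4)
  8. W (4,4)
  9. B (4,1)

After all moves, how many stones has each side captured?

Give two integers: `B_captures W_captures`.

Move 1: B@(0,4) -> caps B=0 W=0
Move 2: W@(3,2) -> caps B=0 W=0
Move 3: B@(0,1) -> caps B=0 W=0
Move 4: W@(2,4) -> caps B=0 W=0
Move 5: B@(1,0) -> caps B=0 W=0
Move 6: W@(3,3) -> caps B=0 W=0
Move 7: B@(3,4) -> caps B=0 W=0
Move 8: W@(4,4) -> caps B=0 W=1
Move 9: B@(4,1) -> caps B=0 W=1

Answer: 0 1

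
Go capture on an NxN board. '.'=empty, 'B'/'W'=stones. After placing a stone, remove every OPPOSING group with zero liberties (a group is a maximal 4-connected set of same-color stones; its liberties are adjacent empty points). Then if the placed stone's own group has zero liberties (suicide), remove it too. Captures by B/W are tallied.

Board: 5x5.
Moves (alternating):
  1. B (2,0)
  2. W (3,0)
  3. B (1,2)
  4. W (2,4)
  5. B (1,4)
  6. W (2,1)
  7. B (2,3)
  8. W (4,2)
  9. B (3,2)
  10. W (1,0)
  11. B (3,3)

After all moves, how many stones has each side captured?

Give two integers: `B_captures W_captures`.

Answer: 0 1

Derivation:
Move 1: B@(2,0) -> caps B=0 W=0
Move 2: W@(3,0) -> caps B=0 W=0
Move 3: B@(1,2) -> caps B=0 W=0
Move 4: W@(2,4) -> caps B=0 W=0
Move 5: B@(1,4) -> caps B=0 W=0
Move 6: W@(2,1) -> caps B=0 W=0
Move 7: B@(2,3) -> caps B=0 W=0
Move 8: W@(4,2) -> caps B=0 W=0
Move 9: B@(3,2) -> caps B=0 W=0
Move 10: W@(1,0) -> caps B=0 W=1
Move 11: B@(3,3) -> caps B=0 W=1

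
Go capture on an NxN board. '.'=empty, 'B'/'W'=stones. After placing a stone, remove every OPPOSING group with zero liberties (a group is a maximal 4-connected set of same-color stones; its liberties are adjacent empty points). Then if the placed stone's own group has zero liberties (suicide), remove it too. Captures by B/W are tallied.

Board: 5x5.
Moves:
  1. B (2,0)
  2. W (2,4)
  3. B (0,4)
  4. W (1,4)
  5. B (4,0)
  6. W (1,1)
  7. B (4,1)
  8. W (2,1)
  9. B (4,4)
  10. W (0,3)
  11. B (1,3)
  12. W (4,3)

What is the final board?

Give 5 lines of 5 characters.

Move 1: B@(2,0) -> caps B=0 W=0
Move 2: W@(2,4) -> caps B=0 W=0
Move 3: B@(0,4) -> caps B=0 W=0
Move 4: W@(1,4) -> caps B=0 W=0
Move 5: B@(4,0) -> caps B=0 W=0
Move 6: W@(1,1) -> caps B=0 W=0
Move 7: B@(4,1) -> caps B=0 W=0
Move 8: W@(2,1) -> caps B=0 W=0
Move 9: B@(4,4) -> caps B=0 W=0
Move 10: W@(0,3) -> caps B=0 W=1
Move 11: B@(1,3) -> caps B=0 W=1
Move 12: W@(4,3) -> caps B=0 W=1

Answer: ...W.
.W.BW
BW..W
.....
BB.WB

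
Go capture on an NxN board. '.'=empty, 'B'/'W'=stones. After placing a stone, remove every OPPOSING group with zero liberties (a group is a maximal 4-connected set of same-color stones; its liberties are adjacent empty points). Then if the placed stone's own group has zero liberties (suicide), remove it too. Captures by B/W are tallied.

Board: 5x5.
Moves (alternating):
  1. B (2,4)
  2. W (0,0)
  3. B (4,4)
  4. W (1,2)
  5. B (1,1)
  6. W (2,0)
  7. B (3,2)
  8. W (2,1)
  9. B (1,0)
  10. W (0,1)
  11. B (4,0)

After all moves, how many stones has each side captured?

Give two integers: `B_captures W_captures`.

Move 1: B@(2,4) -> caps B=0 W=0
Move 2: W@(0,0) -> caps B=0 W=0
Move 3: B@(4,4) -> caps B=0 W=0
Move 4: W@(1,2) -> caps B=0 W=0
Move 5: B@(1,1) -> caps B=0 W=0
Move 6: W@(2,0) -> caps B=0 W=0
Move 7: B@(3,2) -> caps B=0 W=0
Move 8: W@(2,1) -> caps B=0 W=0
Move 9: B@(1,0) -> caps B=0 W=0
Move 10: W@(0,1) -> caps B=0 W=2
Move 11: B@(4,0) -> caps B=0 W=2

Answer: 0 2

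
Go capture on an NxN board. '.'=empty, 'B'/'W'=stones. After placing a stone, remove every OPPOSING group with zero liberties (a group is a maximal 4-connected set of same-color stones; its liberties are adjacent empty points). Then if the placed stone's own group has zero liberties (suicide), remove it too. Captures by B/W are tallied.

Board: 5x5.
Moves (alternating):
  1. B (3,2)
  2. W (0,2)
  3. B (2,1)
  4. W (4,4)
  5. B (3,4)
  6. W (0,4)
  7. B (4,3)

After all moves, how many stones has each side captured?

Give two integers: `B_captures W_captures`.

Answer: 1 0

Derivation:
Move 1: B@(3,2) -> caps B=0 W=0
Move 2: W@(0,2) -> caps B=0 W=0
Move 3: B@(2,1) -> caps B=0 W=0
Move 4: W@(4,4) -> caps B=0 W=0
Move 5: B@(3,4) -> caps B=0 W=0
Move 6: W@(0,4) -> caps B=0 W=0
Move 7: B@(4,3) -> caps B=1 W=0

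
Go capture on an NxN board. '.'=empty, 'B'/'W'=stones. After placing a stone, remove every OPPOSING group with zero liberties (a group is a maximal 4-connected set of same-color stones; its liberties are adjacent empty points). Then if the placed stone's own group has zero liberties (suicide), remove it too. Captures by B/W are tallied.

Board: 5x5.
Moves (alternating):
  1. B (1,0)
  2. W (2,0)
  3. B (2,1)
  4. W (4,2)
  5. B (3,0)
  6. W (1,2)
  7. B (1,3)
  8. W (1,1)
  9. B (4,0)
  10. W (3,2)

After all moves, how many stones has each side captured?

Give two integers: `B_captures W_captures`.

Answer: 1 0

Derivation:
Move 1: B@(1,0) -> caps B=0 W=0
Move 2: W@(2,0) -> caps B=0 W=0
Move 3: B@(2,1) -> caps B=0 W=0
Move 4: W@(4,2) -> caps B=0 W=0
Move 5: B@(3,0) -> caps B=1 W=0
Move 6: W@(1,2) -> caps B=1 W=0
Move 7: B@(1,3) -> caps B=1 W=0
Move 8: W@(1,1) -> caps B=1 W=0
Move 9: B@(4,0) -> caps B=1 W=0
Move 10: W@(3,2) -> caps B=1 W=0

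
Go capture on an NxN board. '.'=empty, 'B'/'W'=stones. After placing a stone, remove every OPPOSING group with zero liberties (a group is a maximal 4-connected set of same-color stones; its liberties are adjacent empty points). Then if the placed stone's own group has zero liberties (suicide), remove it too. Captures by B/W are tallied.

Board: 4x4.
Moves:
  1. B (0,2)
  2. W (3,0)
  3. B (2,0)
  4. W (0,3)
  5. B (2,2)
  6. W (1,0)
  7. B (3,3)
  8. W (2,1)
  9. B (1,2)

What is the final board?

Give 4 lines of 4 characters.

Answer: ..BW
W.B.
.WB.
W..B

Derivation:
Move 1: B@(0,2) -> caps B=0 W=0
Move 2: W@(3,0) -> caps B=0 W=0
Move 3: B@(2,0) -> caps B=0 W=0
Move 4: W@(0,3) -> caps B=0 W=0
Move 5: B@(2,2) -> caps B=0 W=0
Move 6: W@(1,0) -> caps B=0 W=0
Move 7: B@(3,3) -> caps B=0 W=0
Move 8: W@(2,1) -> caps B=0 W=1
Move 9: B@(1,2) -> caps B=0 W=1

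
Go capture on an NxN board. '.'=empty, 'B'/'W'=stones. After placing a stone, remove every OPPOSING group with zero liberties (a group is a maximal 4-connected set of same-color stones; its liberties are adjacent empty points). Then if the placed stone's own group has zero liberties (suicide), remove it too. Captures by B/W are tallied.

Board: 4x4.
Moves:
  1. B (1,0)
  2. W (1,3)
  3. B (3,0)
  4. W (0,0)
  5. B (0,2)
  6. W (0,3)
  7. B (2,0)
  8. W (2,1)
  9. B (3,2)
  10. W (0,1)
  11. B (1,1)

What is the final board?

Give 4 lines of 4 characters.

Answer: ..BW
BB.W
BW..
B.B.

Derivation:
Move 1: B@(1,0) -> caps B=0 W=0
Move 2: W@(1,3) -> caps B=0 W=0
Move 3: B@(3,0) -> caps B=0 W=0
Move 4: W@(0,0) -> caps B=0 W=0
Move 5: B@(0,2) -> caps B=0 W=0
Move 6: W@(0,3) -> caps B=0 W=0
Move 7: B@(2,0) -> caps B=0 W=0
Move 8: W@(2,1) -> caps B=0 W=0
Move 9: B@(3,2) -> caps B=0 W=0
Move 10: W@(0,1) -> caps B=0 W=0
Move 11: B@(1,1) -> caps B=2 W=0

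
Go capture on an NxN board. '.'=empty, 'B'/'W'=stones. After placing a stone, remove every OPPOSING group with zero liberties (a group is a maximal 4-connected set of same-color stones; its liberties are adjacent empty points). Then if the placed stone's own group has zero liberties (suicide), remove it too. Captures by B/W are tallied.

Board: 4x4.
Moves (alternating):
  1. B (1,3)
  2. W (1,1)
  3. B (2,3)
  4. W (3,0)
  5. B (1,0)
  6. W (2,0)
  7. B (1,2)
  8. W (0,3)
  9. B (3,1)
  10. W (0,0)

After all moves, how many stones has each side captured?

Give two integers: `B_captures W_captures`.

Answer: 0 1

Derivation:
Move 1: B@(1,3) -> caps B=0 W=0
Move 2: W@(1,1) -> caps B=0 W=0
Move 3: B@(2,3) -> caps B=0 W=0
Move 4: W@(3,0) -> caps B=0 W=0
Move 5: B@(1,0) -> caps B=0 W=0
Move 6: W@(2,0) -> caps B=0 W=0
Move 7: B@(1,2) -> caps B=0 W=0
Move 8: W@(0,3) -> caps B=0 W=0
Move 9: B@(3,1) -> caps B=0 W=0
Move 10: W@(0,0) -> caps B=0 W=1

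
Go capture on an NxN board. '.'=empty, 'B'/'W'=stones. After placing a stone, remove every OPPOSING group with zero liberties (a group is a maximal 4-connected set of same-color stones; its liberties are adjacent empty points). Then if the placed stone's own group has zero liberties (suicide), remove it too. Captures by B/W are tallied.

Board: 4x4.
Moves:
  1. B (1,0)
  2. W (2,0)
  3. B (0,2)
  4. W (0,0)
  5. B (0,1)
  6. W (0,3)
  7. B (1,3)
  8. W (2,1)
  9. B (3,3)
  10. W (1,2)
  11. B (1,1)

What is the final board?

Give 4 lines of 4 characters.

Answer: .BB.
BBWB
WW..
...B

Derivation:
Move 1: B@(1,0) -> caps B=0 W=0
Move 2: W@(2,0) -> caps B=0 W=0
Move 3: B@(0,2) -> caps B=0 W=0
Move 4: W@(0,0) -> caps B=0 W=0
Move 5: B@(0,1) -> caps B=1 W=0
Move 6: W@(0,3) -> caps B=1 W=0
Move 7: B@(1,3) -> caps B=2 W=0
Move 8: W@(2,1) -> caps B=2 W=0
Move 9: B@(3,3) -> caps B=2 W=0
Move 10: W@(1,2) -> caps B=2 W=0
Move 11: B@(1,1) -> caps B=2 W=0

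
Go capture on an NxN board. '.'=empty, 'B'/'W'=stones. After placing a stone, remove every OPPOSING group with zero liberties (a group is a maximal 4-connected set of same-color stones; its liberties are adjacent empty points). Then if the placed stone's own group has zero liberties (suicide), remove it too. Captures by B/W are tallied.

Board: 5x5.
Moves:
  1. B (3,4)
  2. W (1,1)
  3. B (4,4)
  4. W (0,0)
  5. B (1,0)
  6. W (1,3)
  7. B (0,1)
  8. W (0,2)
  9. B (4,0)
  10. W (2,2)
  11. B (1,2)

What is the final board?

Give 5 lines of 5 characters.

Answer: .BW..
BW.W.
..W..
....B
B...B

Derivation:
Move 1: B@(3,4) -> caps B=0 W=0
Move 2: W@(1,1) -> caps B=0 W=0
Move 3: B@(4,4) -> caps B=0 W=0
Move 4: W@(0,0) -> caps B=0 W=0
Move 5: B@(1,0) -> caps B=0 W=0
Move 6: W@(1,3) -> caps B=0 W=0
Move 7: B@(0,1) -> caps B=1 W=0
Move 8: W@(0,2) -> caps B=1 W=0
Move 9: B@(4,0) -> caps B=1 W=0
Move 10: W@(2,2) -> caps B=1 W=0
Move 11: B@(1,2) -> caps B=1 W=0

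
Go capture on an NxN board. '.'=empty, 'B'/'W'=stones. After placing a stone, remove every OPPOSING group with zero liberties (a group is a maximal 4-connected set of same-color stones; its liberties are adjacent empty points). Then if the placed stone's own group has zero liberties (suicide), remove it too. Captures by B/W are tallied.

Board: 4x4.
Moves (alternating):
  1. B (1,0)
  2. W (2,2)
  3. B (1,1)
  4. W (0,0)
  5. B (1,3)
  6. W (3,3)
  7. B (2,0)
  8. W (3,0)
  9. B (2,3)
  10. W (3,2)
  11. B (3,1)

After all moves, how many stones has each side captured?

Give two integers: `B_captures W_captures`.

Answer: 1 0

Derivation:
Move 1: B@(1,0) -> caps B=0 W=0
Move 2: W@(2,2) -> caps B=0 W=0
Move 3: B@(1,1) -> caps B=0 W=0
Move 4: W@(0,0) -> caps B=0 W=0
Move 5: B@(1,3) -> caps B=0 W=0
Move 6: W@(3,3) -> caps B=0 W=0
Move 7: B@(2,0) -> caps B=0 W=0
Move 8: W@(3,0) -> caps B=0 W=0
Move 9: B@(2,3) -> caps B=0 W=0
Move 10: W@(3,2) -> caps B=0 W=0
Move 11: B@(3,1) -> caps B=1 W=0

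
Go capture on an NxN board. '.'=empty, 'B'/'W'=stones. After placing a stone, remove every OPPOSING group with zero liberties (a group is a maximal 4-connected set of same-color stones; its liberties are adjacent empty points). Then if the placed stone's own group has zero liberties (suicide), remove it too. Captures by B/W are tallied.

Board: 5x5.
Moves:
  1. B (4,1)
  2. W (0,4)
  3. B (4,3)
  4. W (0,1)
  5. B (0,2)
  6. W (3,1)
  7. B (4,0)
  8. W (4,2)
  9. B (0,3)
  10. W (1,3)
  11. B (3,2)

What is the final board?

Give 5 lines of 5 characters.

Move 1: B@(4,1) -> caps B=0 W=0
Move 2: W@(0,4) -> caps B=0 W=0
Move 3: B@(4,3) -> caps B=0 W=0
Move 4: W@(0,1) -> caps B=0 W=0
Move 5: B@(0,2) -> caps B=0 W=0
Move 6: W@(3,1) -> caps B=0 W=0
Move 7: B@(4,0) -> caps B=0 W=0
Move 8: W@(4,2) -> caps B=0 W=0
Move 9: B@(0,3) -> caps B=0 W=0
Move 10: W@(1,3) -> caps B=0 W=0
Move 11: B@(3,2) -> caps B=1 W=0

Answer: .WBBW
...W.
.....
.WB..
BB.B.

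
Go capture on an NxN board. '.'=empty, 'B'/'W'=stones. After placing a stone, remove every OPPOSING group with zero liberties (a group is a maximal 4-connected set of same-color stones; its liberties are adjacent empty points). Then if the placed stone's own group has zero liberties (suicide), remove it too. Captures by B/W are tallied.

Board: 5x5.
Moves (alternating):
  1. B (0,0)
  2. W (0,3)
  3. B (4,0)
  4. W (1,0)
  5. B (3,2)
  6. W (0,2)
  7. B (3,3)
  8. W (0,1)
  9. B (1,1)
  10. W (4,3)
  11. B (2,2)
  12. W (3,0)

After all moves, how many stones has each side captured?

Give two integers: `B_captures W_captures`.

Answer: 0 1

Derivation:
Move 1: B@(0,0) -> caps B=0 W=0
Move 2: W@(0,3) -> caps B=0 W=0
Move 3: B@(4,0) -> caps B=0 W=0
Move 4: W@(1,0) -> caps B=0 W=0
Move 5: B@(3,2) -> caps B=0 W=0
Move 6: W@(0,2) -> caps B=0 W=0
Move 7: B@(3,3) -> caps B=0 W=0
Move 8: W@(0,1) -> caps B=0 W=1
Move 9: B@(1,1) -> caps B=0 W=1
Move 10: W@(4,3) -> caps B=0 W=1
Move 11: B@(2,2) -> caps B=0 W=1
Move 12: W@(3,0) -> caps B=0 W=1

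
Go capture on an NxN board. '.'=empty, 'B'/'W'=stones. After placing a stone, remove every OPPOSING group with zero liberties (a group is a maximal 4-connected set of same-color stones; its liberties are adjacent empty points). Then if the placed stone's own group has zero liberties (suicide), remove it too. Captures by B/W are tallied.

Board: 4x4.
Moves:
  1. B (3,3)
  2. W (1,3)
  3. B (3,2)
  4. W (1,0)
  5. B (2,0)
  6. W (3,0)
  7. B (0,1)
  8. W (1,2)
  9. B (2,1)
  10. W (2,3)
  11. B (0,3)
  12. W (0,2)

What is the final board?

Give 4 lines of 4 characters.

Answer: .BW.
W.WW
BB.W
W.BB

Derivation:
Move 1: B@(3,3) -> caps B=0 W=0
Move 2: W@(1,3) -> caps B=0 W=0
Move 3: B@(3,2) -> caps B=0 W=0
Move 4: W@(1,0) -> caps B=0 W=0
Move 5: B@(2,0) -> caps B=0 W=0
Move 6: W@(3,0) -> caps B=0 W=0
Move 7: B@(0,1) -> caps B=0 W=0
Move 8: W@(1,2) -> caps B=0 W=0
Move 9: B@(2,1) -> caps B=0 W=0
Move 10: W@(2,3) -> caps B=0 W=0
Move 11: B@(0,3) -> caps B=0 W=0
Move 12: W@(0,2) -> caps B=0 W=1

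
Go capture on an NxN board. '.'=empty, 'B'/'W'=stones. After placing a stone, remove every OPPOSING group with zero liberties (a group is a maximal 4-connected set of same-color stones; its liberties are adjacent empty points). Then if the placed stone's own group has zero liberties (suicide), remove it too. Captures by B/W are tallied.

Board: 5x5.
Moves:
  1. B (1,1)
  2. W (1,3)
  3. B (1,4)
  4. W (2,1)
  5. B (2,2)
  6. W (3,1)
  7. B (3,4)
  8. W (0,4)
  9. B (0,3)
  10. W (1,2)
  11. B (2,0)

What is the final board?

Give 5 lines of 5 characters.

Move 1: B@(1,1) -> caps B=0 W=0
Move 2: W@(1,3) -> caps B=0 W=0
Move 3: B@(1,4) -> caps B=0 W=0
Move 4: W@(2,1) -> caps B=0 W=0
Move 5: B@(2,2) -> caps B=0 W=0
Move 6: W@(3,1) -> caps B=0 W=0
Move 7: B@(3,4) -> caps B=0 W=0
Move 8: W@(0,4) -> caps B=0 W=0
Move 9: B@(0,3) -> caps B=1 W=0
Move 10: W@(1,2) -> caps B=1 W=0
Move 11: B@(2,0) -> caps B=1 W=0

Answer: ...B.
.BWWB
BWB..
.W..B
.....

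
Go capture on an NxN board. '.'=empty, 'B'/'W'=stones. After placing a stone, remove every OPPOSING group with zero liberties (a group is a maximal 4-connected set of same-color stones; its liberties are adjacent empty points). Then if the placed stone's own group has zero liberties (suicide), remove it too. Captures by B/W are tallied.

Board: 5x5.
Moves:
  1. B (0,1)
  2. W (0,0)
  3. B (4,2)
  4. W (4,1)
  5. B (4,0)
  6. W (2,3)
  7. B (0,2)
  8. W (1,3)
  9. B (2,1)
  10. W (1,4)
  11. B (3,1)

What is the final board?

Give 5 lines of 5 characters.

Move 1: B@(0,1) -> caps B=0 W=0
Move 2: W@(0,0) -> caps B=0 W=0
Move 3: B@(4,2) -> caps B=0 W=0
Move 4: W@(4,1) -> caps B=0 W=0
Move 5: B@(4,0) -> caps B=0 W=0
Move 6: W@(2,3) -> caps B=0 W=0
Move 7: B@(0,2) -> caps B=0 W=0
Move 8: W@(1,3) -> caps B=0 W=0
Move 9: B@(2,1) -> caps B=0 W=0
Move 10: W@(1,4) -> caps B=0 W=0
Move 11: B@(3,1) -> caps B=1 W=0

Answer: WBB..
...WW
.B.W.
.B...
B.B..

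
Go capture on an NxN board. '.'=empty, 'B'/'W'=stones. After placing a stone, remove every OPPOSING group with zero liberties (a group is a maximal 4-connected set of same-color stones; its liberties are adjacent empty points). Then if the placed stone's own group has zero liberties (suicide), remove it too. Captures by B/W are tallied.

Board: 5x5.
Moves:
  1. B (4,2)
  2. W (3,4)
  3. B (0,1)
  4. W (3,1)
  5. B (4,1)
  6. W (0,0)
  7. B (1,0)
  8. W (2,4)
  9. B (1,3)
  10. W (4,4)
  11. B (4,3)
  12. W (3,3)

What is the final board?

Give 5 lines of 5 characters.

Answer: .B...
B..B.
....W
.W.WW
.BBBW

Derivation:
Move 1: B@(4,2) -> caps B=0 W=0
Move 2: W@(3,4) -> caps B=0 W=0
Move 3: B@(0,1) -> caps B=0 W=0
Move 4: W@(3,1) -> caps B=0 W=0
Move 5: B@(4,1) -> caps B=0 W=0
Move 6: W@(0,0) -> caps B=0 W=0
Move 7: B@(1,0) -> caps B=1 W=0
Move 8: W@(2,4) -> caps B=1 W=0
Move 9: B@(1,3) -> caps B=1 W=0
Move 10: W@(4,4) -> caps B=1 W=0
Move 11: B@(4,3) -> caps B=1 W=0
Move 12: W@(3,3) -> caps B=1 W=0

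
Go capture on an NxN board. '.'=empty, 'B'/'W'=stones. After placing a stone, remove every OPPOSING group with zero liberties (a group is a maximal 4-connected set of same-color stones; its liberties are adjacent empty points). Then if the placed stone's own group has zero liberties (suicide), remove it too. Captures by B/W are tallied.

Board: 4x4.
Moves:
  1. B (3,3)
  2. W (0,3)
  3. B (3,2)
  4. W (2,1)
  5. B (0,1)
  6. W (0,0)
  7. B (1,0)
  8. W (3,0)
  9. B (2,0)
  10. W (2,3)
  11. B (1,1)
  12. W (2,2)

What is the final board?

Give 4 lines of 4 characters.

Answer: .B.W
BB..
BWWW
W.BB

Derivation:
Move 1: B@(3,3) -> caps B=0 W=0
Move 2: W@(0,3) -> caps B=0 W=0
Move 3: B@(3,2) -> caps B=0 W=0
Move 4: W@(2,1) -> caps B=0 W=0
Move 5: B@(0,1) -> caps B=0 W=0
Move 6: W@(0,0) -> caps B=0 W=0
Move 7: B@(1,0) -> caps B=1 W=0
Move 8: W@(3,0) -> caps B=1 W=0
Move 9: B@(2,0) -> caps B=1 W=0
Move 10: W@(2,3) -> caps B=1 W=0
Move 11: B@(1,1) -> caps B=1 W=0
Move 12: W@(2,2) -> caps B=1 W=0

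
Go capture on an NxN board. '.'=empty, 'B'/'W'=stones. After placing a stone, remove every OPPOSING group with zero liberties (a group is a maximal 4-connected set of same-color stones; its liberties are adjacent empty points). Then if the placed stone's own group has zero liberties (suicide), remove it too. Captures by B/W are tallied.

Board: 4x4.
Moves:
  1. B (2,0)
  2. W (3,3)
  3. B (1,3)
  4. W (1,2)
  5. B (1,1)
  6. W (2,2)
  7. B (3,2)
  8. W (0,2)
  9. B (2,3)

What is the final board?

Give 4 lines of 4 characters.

Move 1: B@(2,0) -> caps B=0 W=0
Move 2: W@(3,3) -> caps B=0 W=0
Move 3: B@(1,3) -> caps B=0 W=0
Move 4: W@(1,2) -> caps B=0 W=0
Move 5: B@(1,1) -> caps B=0 W=0
Move 6: W@(2,2) -> caps B=0 W=0
Move 7: B@(3,2) -> caps B=0 W=0
Move 8: W@(0,2) -> caps B=0 W=0
Move 9: B@(2,3) -> caps B=1 W=0

Answer: ..W.
.BWB
B.WB
..B.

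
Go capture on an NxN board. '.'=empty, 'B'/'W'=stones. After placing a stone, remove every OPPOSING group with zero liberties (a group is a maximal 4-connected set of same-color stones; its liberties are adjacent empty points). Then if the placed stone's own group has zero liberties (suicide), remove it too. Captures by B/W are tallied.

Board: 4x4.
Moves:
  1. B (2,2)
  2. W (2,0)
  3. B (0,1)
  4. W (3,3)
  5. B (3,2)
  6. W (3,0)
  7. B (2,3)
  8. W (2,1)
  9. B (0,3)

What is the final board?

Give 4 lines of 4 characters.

Answer: .B.B
....
WWBB
W.B.

Derivation:
Move 1: B@(2,2) -> caps B=0 W=0
Move 2: W@(2,0) -> caps B=0 W=0
Move 3: B@(0,1) -> caps B=0 W=0
Move 4: W@(3,3) -> caps B=0 W=0
Move 5: B@(3,2) -> caps B=0 W=0
Move 6: W@(3,0) -> caps B=0 W=0
Move 7: B@(2,3) -> caps B=1 W=0
Move 8: W@(2,1) -> caps B=1 W=0
Move 9: B@(0,3) -> caps B=1 W=0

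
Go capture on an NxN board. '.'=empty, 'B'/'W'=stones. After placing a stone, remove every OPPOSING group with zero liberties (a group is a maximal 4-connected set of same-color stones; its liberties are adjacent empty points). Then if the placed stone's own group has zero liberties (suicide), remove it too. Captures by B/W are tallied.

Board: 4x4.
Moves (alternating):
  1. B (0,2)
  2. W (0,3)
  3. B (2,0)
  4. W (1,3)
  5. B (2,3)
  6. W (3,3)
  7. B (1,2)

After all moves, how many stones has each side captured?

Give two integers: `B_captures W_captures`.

Move 1: B@(0,2) -> caps B=0 W=0
Move 2: W@(0,3) -> caps B=0 W=0
Move 3: B@(2,0) -> caps B=0 W=0
Move 4: W@(1,3) -> caps B=0 W=0
Move 5: B@(2,3) -> caps B=0 W=0
Move 6: W@(3,3) -> caps B=0 W=0
Move 7: B@(1,2) -> caps B=2 W=0

Answer: 2 0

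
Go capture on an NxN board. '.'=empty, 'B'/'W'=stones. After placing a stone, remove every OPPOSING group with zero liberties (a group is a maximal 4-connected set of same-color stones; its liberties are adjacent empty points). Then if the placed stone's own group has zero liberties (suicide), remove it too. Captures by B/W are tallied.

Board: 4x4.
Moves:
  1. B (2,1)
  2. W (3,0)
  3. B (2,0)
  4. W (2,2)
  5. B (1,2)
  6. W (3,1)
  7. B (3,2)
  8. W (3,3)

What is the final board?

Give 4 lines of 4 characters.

Move 1: B@(2,1) -> caps B=0 W=0
Move 2: W@(3,0) -> caps B=0 W=0
Move 3: B@(2,0) -> caps B=0 W=0
Move 4: W@(2,2) -> caps B=0 W=0
Move 5: B@(1,2) -> caps B=0 W=0
Move 6: W@(3,1) -> caps B=0 W=0
Move 7: B@(3,2) -> caps B=2 W=0
Move 8: W@(3,3) -> caps B=2 W=0

Answer: ....
..B.
BBW.
..BW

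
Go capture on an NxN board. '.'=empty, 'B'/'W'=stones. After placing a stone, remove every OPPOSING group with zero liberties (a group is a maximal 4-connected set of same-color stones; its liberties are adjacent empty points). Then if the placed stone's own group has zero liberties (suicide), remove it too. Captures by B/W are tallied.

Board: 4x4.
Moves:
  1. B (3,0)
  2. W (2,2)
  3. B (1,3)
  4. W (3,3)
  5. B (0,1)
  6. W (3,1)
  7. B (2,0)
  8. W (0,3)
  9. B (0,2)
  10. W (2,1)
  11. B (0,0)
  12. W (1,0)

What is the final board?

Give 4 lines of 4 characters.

Move 1: B@(3,0) -> caps B=0 W=0
Move 2: W@(2,2) -> caps B=0 W=0
Move 3: B@(1,3) -> caps B=0 W=0
Move 4: W@(3,3) -> caps B=0 W=0
Move 5: B@(0,1) -> caps B=0 W=0
Move 6: W@(3,1) -> caps B=0 W=0
Move 7: B@(2,0) -> caps B=0 W=0
Move 8: W@(0,3) -> caps B=0 W=0
Move 9: B@(0,2) -> caps B=1 W=0
Move 10: W@(2,1) -> caps B=1 W=0
Move 11: B@(0,0) -> caps B=1 W=0
Move 12: W@(1,0) -> caps B=1 W=2

Answer: BBB.
W..B
.WW.
.W.W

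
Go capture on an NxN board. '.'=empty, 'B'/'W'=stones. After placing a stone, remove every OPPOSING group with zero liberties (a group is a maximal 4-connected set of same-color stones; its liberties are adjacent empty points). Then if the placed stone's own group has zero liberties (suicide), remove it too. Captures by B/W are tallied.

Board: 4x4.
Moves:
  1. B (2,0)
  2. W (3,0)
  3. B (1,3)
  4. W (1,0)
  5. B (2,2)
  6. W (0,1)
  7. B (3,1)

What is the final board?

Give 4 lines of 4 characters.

Answer: .W..
W..B
B.B.
.B..

Derivation:
Move 1: B@(2,0) -> caps B=0 W=0
Move 2: W@(3,0) -> caps B=0 W=0
Move 3: B@(1,3) -> caps B=0 W=0
Move 4: W@(1,0) -> caps B=0 W=0
Move 5: B@(2,2) -> caps B=0 W=0
Move 6: W@(0,1) -> caps B=0 W=0
Move 7: B@(3,1) -> caps B=1 W=0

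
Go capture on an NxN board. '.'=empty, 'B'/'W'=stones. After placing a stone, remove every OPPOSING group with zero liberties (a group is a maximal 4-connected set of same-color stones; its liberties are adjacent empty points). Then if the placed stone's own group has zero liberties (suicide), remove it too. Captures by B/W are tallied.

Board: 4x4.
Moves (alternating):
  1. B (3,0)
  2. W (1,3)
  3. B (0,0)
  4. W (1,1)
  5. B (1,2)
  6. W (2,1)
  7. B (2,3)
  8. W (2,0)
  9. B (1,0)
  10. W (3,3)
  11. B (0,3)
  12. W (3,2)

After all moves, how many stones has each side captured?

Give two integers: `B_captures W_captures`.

Move 1: B@(3,0) -> caps B=0 W=0
Move 2: W@(1,3) -> caps B=0 W=0
Move 3: B@(0,0) -> caps B=0 W=0
Move 4: W@(1,1) -> caps B=0 W=0
Move 5: B@(1,2) -> caps B=0 W=0
Move 6: W@(2,1) -> caps B=0 W=0
Move 7: B@(2,3) -> caps B=0 W=0
Move 8: W@(2,0) -> caps B=0 W=0
Move 9: B@(1,0) -> caps B=0 W=0
Move 10: W@(3,3) -> caps B=0 W=0
Move 11: B@(0,3) -> caps B=1 W=0
Move 12: W@(3,2) -> caps B=1 W=0

Answer: 1 0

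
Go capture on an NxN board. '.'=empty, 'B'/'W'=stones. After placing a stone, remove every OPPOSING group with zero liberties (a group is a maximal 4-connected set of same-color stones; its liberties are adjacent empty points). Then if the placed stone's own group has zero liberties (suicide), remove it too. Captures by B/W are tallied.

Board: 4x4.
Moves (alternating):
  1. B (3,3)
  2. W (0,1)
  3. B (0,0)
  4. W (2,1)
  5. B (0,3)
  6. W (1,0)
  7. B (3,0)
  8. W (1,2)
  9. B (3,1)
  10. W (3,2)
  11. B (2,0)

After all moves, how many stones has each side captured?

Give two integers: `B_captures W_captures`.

Answer: 0 1

Derivation:
Move 1: B@(3,3) -> caps B=0 W=0
Move 2: W@(0,1) -> caps B=0 W=0
Move 3: B@(0,0) -> caps B=0 W=0
Move 4: W@(2,1) -> caps B=0 W=0
Move 5: B@(0,3) -> caps B=0 W=0
Move 6: W@(1,0) -> caps B=0 W=1
Move 7: B@(3,0) -> caps B=0 W=1
Move 8: W@(1,2) -> caps B=0 W=1
Move 9: B@(3,1) -> caps B=0 W=1
Move 10: W@(3,2) -> caps B=0 W=1
Move 11: B@(2,0) -> caps B=0 W=1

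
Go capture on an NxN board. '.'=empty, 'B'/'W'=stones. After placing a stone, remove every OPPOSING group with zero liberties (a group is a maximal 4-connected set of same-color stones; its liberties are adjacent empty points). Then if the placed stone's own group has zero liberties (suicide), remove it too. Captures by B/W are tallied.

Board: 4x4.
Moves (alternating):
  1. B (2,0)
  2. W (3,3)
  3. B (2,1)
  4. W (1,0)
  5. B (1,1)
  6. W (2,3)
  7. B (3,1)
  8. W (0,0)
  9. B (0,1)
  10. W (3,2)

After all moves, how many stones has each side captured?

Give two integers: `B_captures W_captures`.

Answer: 2 0

Derivation:
Move 1: B@(2,0) -> caps B=0 W=0
Move 2: W@(3,3) -> caps B=0 W=0
Move 3: B@(2,1) -> caps B=0 W=0
Move 4: W@(1,0) -> caps B=0 W=0
Move 5: B@(1,1) -> caps B=0 W=0
Move 6: W@(2,3) -> caps B=0 W=0
Move 7: B@(3,1) -> caps B=0 W=0
Move 8: W@(0,0) -> caps B=0 W=0
Move 9: B@(0,1) -> caps B=2 W=0
Move 10: W@(3,2) -> caps B=2 W=0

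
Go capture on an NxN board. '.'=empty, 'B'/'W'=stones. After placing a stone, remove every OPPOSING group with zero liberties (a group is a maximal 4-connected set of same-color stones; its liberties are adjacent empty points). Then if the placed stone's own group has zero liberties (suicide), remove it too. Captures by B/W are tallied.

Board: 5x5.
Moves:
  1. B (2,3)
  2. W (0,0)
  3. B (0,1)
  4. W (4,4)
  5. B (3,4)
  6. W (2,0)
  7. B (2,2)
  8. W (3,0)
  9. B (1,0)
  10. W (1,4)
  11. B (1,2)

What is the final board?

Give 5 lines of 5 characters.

Answer: .B...
B.B.W
W.BB.
W...B
....W

Derivation:
Move 1: B@(2,3) -> caps B=0 W=0
Move 2: W@(0,0) -> caps B=0 W=0
Move 3: B@(0,1) -> caps B=0 W=0
Move 4: W@(4,4) -> caps B=0 W=0
Move 5: B@(3,4) -> caps B=0 W=0
Move 6: W@(2,0) -> caps B=0 W=0
Move 7: B@(2,2) -> caps B=0 W=0
Move 8: W@(3,0) -> caps B=0 W=0
Move 9: B@(1,0) -> caps B=1 W=0
Move 10: W@(1,4) -> caps B=1 W=0
Move 11: B@(1,2) -> caps B=1 W=0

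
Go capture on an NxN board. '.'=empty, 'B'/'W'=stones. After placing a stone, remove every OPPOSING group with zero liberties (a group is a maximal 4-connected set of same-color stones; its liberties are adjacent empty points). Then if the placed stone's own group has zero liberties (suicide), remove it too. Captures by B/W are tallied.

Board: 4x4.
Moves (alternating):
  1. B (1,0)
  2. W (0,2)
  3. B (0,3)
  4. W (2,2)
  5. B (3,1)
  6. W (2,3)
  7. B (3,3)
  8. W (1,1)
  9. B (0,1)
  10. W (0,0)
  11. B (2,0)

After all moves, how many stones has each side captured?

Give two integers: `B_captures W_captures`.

Move 1: B@(1,0) -> caps B=0 W=0
Move 2: W@(0,2) -> caps B=0 W=0
Move 3: B@(0,3) -> caps B=0 W=0
Move 4: W@(2,2) -> caps B=0 W=0
Move 5: B@(3,1) -> caps B=0 W=0
Move 6: W@(2,3) -> caps B=0 W=0
Move 7: B@(3,3) -> caps B=0 W=0
Move 8: W@(1,1) -> caps B=0 W=0
Move 9: B@(0,1) -> caps B=0 W=0
Move 10: W@(0,0) -> caps B=0 W=1
Move 11: B@(2,0) -> caps B=0 W=1

Answer: 0 1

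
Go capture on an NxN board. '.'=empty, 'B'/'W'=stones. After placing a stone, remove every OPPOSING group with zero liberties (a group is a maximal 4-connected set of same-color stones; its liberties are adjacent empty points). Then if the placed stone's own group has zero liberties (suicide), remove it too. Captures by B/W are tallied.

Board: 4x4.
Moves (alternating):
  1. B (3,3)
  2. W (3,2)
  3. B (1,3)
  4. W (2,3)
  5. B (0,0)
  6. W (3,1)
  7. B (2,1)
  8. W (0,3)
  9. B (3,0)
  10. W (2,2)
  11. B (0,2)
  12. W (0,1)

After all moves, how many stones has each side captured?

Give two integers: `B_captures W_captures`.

Move 1: B@(3,3) -> caps B=0 W=0
Move 2: W@(3,2) -> caps B=0 W=0
Move 3: B@(1,3) -> caps B=0 W=0
Move 4: W@(2,3) -> caps B=0 W=1
Move 5: B@(0,0) -> caps B=0 W=1
Move 6: W@(3,1) -> caps B=0 W=1
Move 7: B@(2,1) -> caps B=0 W=1
Move 8: W@(0,3) -> caps B=0 W=1
Move 9: B@(3,0) -> caps B=0 W=1
Move 10: W@(2,2) -> caps B=0 W=1
Move 11: B@(0,2) -> caps B=1 W=1
Move 12: W@(0,1) -> caps B=1 W=1

Answer: 1 1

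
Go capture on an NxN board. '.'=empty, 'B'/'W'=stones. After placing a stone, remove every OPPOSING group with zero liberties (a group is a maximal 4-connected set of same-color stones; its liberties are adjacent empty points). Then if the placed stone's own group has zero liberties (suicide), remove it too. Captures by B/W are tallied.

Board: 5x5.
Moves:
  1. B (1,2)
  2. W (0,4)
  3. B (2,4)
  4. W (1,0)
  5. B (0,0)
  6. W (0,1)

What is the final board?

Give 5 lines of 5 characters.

Move 1: B@(1,2) -> caps B=0 W=0
Move 2: W@(0,4) -> caps B=0 W=0
Move 3: B@(2,4) -> caps B=0 W=0
Move 4: W@(1,0) -> caps B=0 W=0
Move 5: B@(0,0) -> caps B=0 W=0
Move 6: W@(0,1) -> caps B=0 W=1

Answer: .W..W
W.B..
....B
.....
.....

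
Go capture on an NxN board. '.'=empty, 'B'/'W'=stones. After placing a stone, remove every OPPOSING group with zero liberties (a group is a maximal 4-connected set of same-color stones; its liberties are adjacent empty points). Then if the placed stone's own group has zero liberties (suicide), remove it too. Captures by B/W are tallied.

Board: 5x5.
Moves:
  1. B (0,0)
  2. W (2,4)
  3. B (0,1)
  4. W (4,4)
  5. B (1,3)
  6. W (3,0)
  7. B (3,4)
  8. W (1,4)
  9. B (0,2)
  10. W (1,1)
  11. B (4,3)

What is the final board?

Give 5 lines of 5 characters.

Answer: BBB..
.W.BW
....W
W...B
...B.

Derivation:
Move 1: B@(0,0) -> caps B=0 W=0
Move 2: W@(2,4) -> caps B=0 W=0
Move 3: B@(0,1) -> caps B=0 W=0
Move 4: W@(4,4) -> caps B=0 W=0
Move 5: B@(1,3) -> caps B=0 W=0
Move 6: W@(3,0) -> caps B=0 W=0
Move 7: B@(3,4) -> caps B=0 W=0
Move 8: W@(1,4) -> caps B=0 W=0
Move 9: B@(0,2) -> caps B=0 W=0
Move 10: W@(1,1) -> caps B=0 W=0
Move 11: B@(4,3) -> caps B=1 W=0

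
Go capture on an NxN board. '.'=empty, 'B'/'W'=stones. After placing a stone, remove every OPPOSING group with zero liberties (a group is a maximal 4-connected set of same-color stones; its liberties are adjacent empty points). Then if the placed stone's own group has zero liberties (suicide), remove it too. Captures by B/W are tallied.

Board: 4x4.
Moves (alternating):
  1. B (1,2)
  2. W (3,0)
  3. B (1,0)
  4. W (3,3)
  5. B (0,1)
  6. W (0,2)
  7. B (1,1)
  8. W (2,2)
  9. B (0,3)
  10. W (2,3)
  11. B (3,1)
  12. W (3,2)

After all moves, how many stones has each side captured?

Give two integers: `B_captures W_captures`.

Answer: 1 0

Derivation:
Move 1: B@(1,2) -> caps B=0 W=0
Move 2: W@(3,0) -> caps B=0 W=0
Move 3: B@(1,0) -> caps B=0 W=0
Move 4: W@(3,3) -> caps B=0 W=0
Move 5: B@(0,1) -> caps B=0 W=0
Move 6: W@(0,2) -> caps B=0 W=0
Move 7: B@(1,1) -> caps B=0 W=0
Move 8: W@(2,2) -> caps B=0 W=0
Move 9: B@(0,3) -> caps B=1 W=0
Move 10: W@(2,3) -> caps B=1 W=0
Move 11: B@(3,1) -> caps B=1 W=0
Move 12: W@(3,2) -> caps B=1 W=0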